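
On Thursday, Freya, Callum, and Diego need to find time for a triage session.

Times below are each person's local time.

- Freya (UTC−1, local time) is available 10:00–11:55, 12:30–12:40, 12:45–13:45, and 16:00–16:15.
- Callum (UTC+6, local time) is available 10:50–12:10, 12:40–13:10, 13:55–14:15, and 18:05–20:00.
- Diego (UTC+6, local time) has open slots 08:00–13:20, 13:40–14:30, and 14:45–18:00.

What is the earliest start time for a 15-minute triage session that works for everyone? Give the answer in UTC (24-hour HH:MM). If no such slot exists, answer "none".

Freya → UTC: 11:00–12:55, 13:30–13:40, 13:45–14:45, 17:00–17:15.
Callum → UTC: 04:50–06:10, 06:40–07:10, 07:55–08:15, 12:05–14:00.
Diego → UTC: 02:00–07:20, 07:40–08:30, 08:45–12:00.
Freya ∩ Callum: 12:05–12:55, 13:30–13:40, 13:45–14:00.
Freya ∩ Callum ∩ Diego: (none).
Windows ≥ 15 min: (none).

none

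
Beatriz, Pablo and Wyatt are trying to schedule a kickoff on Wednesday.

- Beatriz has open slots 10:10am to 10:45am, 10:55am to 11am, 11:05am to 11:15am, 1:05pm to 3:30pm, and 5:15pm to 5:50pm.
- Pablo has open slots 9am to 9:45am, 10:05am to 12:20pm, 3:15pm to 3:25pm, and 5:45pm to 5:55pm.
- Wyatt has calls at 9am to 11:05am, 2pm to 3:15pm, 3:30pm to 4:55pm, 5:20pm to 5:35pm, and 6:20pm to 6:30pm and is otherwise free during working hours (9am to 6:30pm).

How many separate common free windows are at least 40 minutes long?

0

Wyatt free within 09:00–18:30: 11:05–14:00, 15:15–15:30, 16:55–17:20, 17:35–18:20.
Beatriz ∩ Pablo: 10:10–10:45, 10:55–11:00, 11:05–11:15, 15:15–15:25, 17:45–17:50.
Beatriz ∩ Pablo ∩ Wyatt: 11:05–11:15, 15:15–15:25, 17:45–17:50.
Windows ≥ 40 min: (none).
That's 0 windows.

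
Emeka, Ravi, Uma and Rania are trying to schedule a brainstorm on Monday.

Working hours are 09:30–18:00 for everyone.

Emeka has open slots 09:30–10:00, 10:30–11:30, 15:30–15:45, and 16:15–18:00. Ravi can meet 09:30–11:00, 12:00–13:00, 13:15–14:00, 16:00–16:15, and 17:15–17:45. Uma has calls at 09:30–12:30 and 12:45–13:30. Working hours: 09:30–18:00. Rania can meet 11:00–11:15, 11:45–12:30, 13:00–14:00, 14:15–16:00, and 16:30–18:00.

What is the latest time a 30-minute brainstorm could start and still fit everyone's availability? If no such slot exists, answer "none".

Uma free within 09:30–18:00: 12:30–12:45, 13:30–18:00.
Emeka ∩ Ravi: 09:30–10:00, 10:30–11:00, 17:15–17:45.
Emeka ∩ Ravi ∩ Uma: 17:15–17:45.
Emeka ∩ Ravi ∩ Uma ∩ Rania: 17:15–17:45.
Windows ≥ 30 min: 17:15–17:45.
Latest start in the last window 17:15–17:45 is 17:45 − 30 min = 17:15.

17:15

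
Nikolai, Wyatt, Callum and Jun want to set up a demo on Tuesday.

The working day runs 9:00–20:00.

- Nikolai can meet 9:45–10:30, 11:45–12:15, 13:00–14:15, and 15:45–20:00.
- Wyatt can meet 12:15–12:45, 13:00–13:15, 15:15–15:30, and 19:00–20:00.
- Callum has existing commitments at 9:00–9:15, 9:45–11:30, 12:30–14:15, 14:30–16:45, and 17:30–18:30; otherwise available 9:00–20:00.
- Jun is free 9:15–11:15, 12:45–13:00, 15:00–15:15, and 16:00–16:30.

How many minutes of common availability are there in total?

0 minutes

Callum free within 09:00–20:00: 09:15–09:45, 11:30–12:30, 14:15–14:30, 16:45–17:30, 18:30–20:00.
Nikolai ∩ Wyatt: 13:00–13:15, 19:00–20:00.
Nikolai ∩ Wyatt ∩ Callum: 19:00–20:00.
Nikolai ∩ Wyatt ∩ Callum ∩ Jun: (none).
Total common minutes: 0.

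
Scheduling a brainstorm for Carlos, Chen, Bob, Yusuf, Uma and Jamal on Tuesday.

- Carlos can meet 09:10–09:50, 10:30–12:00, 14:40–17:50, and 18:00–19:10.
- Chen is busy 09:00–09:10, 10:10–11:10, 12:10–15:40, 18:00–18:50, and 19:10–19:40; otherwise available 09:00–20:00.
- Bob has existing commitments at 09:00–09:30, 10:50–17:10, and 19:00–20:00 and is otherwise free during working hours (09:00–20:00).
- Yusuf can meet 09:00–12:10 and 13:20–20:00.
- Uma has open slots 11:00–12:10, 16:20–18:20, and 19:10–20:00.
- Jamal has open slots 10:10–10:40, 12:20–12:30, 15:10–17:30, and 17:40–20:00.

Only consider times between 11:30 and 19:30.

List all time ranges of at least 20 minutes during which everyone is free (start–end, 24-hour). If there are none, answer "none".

Chen free within 09:00–20:00: 09:10–10:10, 11:10–12:10, 15:40–18:00, 18:50–19:10, 19:40–20:00.
Bob free within 09:00–20:00: 09:30–10:50, 17:10–19:00.
Carlos ∩ Chen: 09:10–09:50, 11:10–12:00, 15:40–17:50, 18:50–19:10.
Carlos ∩ Chen ∩ Bob: 09:30–09:50, 17:10–17:50, 18:50–19:00.
Carlos ∩ Chen ∩ Bob ∩ Yusuf: 09:30–09:50, 17:10–17:50, 18:50–19:00.
Carlos ∩ Chen ∩ Bob ∩ Yusuf ∩ Uma: 17:10–17:50.
Carlos ∩ Chen ∩ Bob ∩ Yusuf ∩ Uma ∩ Jamal: 17:10–17:30, 17:40–17:50.
Restricted to 11:30–19:30: 17:10–17:30, 17:40–17:50.
Windows ≥ 20 min: 17:10–17:30.

17:10–17:30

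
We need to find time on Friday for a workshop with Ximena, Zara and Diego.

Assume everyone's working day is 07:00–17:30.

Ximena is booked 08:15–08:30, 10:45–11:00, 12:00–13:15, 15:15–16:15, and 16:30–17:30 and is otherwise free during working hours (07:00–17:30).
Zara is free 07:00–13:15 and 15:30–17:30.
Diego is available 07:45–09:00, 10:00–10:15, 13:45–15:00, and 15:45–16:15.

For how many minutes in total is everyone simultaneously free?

Ximena free within 07:00–17:30: 07:00–08:15, 08:30–10:45, 11:00–12:00, 13:15–15:15, 16:15–16:30.
Ximena ∩ Zara: 07:00–08:15, 08:30–10:45, 11:00–12:00, 16:15–16:30.
Ximena ∩ Zara ∩ Diego: 07:45–08:15, 08:30–09:00, 10:00–10:15.
Total common minutes: 30 + 30 + 15 = 75.

75 minutes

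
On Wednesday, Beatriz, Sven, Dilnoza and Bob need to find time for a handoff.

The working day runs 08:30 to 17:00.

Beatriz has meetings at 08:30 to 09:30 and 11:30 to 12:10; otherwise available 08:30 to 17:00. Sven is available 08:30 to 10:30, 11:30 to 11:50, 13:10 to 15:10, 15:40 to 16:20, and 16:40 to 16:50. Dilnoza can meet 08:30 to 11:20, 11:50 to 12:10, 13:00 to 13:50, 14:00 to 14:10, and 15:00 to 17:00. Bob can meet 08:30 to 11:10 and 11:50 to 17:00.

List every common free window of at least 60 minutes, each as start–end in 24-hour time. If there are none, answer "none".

09:30–10:30

Beatriz free within 08:30–17:00: 09:30–11:30, 12:10–17:00.
Beatriz ∩ Sven: 09:30–10:30, 13:10–15:10, 15:40–16:20, 16:40–16:50.
Beatriz ∩ Sven ∩ Dilnoza: 09:30–10:30, 13:10–13:50, 14:00–14:10, 15:00–15:10, 15:40–16:20, 16:40–16:50.
Beatriz ∩ Sven ∩ Dilnoza ∩ Bob: 09:30–10:30, 13:10–13:50, 14:00–14:10, 15:00–15:10, 15:40–16:20, 16:40–16:50.
Windows ≥ 60 min: 09:30–10:30.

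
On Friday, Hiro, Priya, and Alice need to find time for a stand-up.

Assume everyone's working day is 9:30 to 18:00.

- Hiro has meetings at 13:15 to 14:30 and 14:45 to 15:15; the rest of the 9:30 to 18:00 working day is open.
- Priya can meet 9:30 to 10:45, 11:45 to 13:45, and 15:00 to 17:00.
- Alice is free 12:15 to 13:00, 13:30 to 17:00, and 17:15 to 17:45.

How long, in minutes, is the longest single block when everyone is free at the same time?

Hiro free within 09:30–18:00: 09:30–13:15, 14:30–14:45, 15:15–18:00.
Hiro ∩ Priya: 09:30–10:45, 11:45–13:15, 15:15–17:00.
Hiro ∩ Priya ∩ Alice: 12:15–13:00, 15:15–17:00.
Common window lengths: 45, 105 min; longest is 105.

105 minutes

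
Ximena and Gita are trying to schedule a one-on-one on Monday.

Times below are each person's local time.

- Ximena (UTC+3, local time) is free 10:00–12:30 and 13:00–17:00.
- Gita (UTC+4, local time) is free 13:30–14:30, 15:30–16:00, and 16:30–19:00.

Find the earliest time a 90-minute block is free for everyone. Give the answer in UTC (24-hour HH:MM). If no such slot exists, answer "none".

Ximena → UTC: 07:00–09:30, 10:00–14:00.
Gita → UTC: 09:30–10:30, 11:30–12:00, 12:30–15:00.
Ximena ∩ Gita: 10:00–10:30, 11:30–12:00, 12:30–14:00.
Windows ≥ 90 min: 12:30–14:00.
Earliest such window starts at 12:30.

12:30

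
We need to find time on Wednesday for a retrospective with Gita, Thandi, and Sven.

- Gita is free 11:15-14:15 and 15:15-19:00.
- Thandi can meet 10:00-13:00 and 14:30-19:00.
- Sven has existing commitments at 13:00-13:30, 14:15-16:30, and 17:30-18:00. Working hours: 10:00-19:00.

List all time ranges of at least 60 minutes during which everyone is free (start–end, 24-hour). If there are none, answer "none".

Sven free within 10:00–19:00: 10:00–13:00, 13:30–14:15, 16:30–17:30, 18:00–19:00.
Gita ∩ Thandi: 11:15–13:00, 15:15–19:00.
Gita ∩ Thandi ∩ Sven: 11:15–13:00, 16:30–17:30, 18:00–19:00.
Windows ≥ 60 min: 11:15–13:00, 16:30–17:30, 18:00–19:00.

11:15–13:00, 16:30–17:30, 18:00–19:00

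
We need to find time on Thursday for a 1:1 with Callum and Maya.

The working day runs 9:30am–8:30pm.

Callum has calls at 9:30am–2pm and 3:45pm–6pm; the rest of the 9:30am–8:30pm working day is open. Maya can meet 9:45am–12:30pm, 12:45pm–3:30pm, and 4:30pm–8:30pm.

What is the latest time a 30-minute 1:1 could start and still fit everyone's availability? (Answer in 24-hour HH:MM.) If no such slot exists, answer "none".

20:00

Callum free within 09:30–20:30: 14:00–15:45, 18:00–20:30.
Callum ∩ Maya: 14:00–15:30, 18:00–20:30.
Windows ≥ 30 min: 14:00–15:30, 18:00–20:30.
Latest start in the last window 18:00–20:30 is 20:30 − 30 min = 20:00.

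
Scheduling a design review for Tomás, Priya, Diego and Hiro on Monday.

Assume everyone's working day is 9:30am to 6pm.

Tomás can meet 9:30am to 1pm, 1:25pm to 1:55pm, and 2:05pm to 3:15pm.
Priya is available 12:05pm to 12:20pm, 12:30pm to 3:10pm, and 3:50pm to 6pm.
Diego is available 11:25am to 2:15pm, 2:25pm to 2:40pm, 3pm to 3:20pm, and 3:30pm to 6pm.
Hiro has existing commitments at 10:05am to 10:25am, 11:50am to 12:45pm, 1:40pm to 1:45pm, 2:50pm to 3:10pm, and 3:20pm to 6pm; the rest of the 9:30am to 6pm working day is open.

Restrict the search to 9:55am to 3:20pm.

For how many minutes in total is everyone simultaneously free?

Hiro free within 09:30–18:00: 09:30–10:05, 10:25–11:50, 12:45–13:40, 13:45–14:50, 15:10–15:20.
Tomás ∩ Priya: 12:05–12:20, 12:30–13:00, 13:25–13:55, 14:05–15:10.
Tomás ∩ Priya ∩ Diego: 12:05–12:20, 12:30–13:00, 13:25–13:55, 14:05–14:15, 14:25–14:40, 15:00–15:10.
Tomás ∩ Priya ∩ Diego ∩ Hiro: 12:45–13:00, 13:25–13:40, 13:45–13:55, 14:05–14:15, 14:25–14:40.
Restricted to 09:55–15:20: 12:45–13:00, 13:25–13:40, 13:45–13:55, 14:05–14:15, 14:25–14:40.
Total common minutes: 15 + 15 + 10 + 10 + 15 = 65.

65 minutes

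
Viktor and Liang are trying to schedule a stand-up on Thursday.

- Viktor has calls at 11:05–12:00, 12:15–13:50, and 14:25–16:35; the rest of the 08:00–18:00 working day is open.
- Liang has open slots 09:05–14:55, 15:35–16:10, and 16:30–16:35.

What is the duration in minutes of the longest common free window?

120 minutes

Viktor free within 08:00–18:00: 08:00–11:05, 12:00–12:15, 13:50–14:25, 16:35–18:00.
Viktor ∩ Liang: 09:05–11:05, 12:00–12:15, 13:50–14:25.
Common window lengths: 120, 15, 35 min; longest is 120.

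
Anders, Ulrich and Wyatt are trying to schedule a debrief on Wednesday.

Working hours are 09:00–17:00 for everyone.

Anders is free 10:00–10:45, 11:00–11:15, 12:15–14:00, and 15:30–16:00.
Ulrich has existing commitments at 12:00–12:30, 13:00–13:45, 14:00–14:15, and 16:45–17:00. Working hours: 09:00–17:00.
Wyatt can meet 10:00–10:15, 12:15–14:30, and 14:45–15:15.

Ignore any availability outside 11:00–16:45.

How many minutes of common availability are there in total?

Ulrich free within 09:00–17:00: 09:00–12:00, 12:30–13:00, 13:45–14:00, 14:15–16:45.
Anders ∩ Ulrich: 10:00–10:45, 11:00–11:15, 12:30–13:00, 13:45–14:00, 15:30–16:00.
Anders ∩ Ulrich ∩ Wyatt: 10:00–10:15, 12:30–13:00, 13:45–14:00.
Restricted to 11:00–16:45: 12:30–13:00, 13:45–14:00.
Total common minutes: 30 + 15 = 45.

45 minutes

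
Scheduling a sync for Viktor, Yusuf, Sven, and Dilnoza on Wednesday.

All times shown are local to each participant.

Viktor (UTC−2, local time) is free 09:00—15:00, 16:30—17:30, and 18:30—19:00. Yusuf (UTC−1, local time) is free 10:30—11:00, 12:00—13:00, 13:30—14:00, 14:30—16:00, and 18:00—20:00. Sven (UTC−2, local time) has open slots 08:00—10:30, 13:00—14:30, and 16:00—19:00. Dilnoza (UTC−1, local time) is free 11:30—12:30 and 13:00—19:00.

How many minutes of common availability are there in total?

Viktor → UTC: 11:00–17:00, 18:30–19:30, 20:30–21:00.
Yusuf → UTC: 11:30–12:00, 13:00–14:00, 14:30–15:00, 15:30–17:00, 19:00–21:00.
Sven → UTC: 10:00–12:30, 15:00–16:30, 18:00–21:00.
Dilnoza → UTC: 12:30–13:30, 14:00–20:00.
Viktor ∩ Yusuf: 11:30–12:00, 13:00–14:00, 14:30–15:00, 15:30–17:00, 19:00–19:30, 20:30–21:00.
Viktor ∩ Yusuf ∩ Sven: 11:30–12:00, 15:30–16:30, 19:00–19:30, 20:30–21:00.
Viktor ∩ Yusuf ∩ Sven ∩ Dilnoza: 15:30–16:30, 19:00–19:30.
Total common minutes: 60 + 30 = 90.

90 minutes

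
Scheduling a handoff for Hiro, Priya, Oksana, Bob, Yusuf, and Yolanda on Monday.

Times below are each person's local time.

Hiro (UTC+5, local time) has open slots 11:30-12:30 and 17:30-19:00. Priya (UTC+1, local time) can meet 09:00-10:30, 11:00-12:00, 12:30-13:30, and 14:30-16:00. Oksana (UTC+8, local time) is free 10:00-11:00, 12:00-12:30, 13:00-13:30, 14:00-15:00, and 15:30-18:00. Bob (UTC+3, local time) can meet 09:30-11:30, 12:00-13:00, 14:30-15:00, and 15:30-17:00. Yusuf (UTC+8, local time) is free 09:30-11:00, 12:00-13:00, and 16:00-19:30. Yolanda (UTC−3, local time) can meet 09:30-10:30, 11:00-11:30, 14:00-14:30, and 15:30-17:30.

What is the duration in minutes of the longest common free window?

Hiro → UTC: 06:30–07:30, 12:30–14:00.
Priya → UTC: 08:00–09:30, 10:00–11:00, 11:30–12:30, 13:30–15:00.
Oksana → UTC: 02:00–03:00, 04:00–04:30, 05:00–05:30, 06:00–07:00, 07:30–10:00.
Bob → UTC: 06:30–08:30, 09:00–10:00, 11:30–12:00, 12:30–14:00.
Yusuf → UTC: 01:30–03:00, 04:00–05:00, 08:00–11:30.
Yolanda → UTC: 12:30–13:30, 14:00–14:30, 17:00–17:30, 18:30–20:30.
Hiro ∩ Priya: 13:30–14:00.
Hiro ∩ Priya ∩ Oksana: (none).
Hiro ∩ Priya ∩ Oksana ∩ Bob: (none).
Hiro ∩ Priya ∩ Oksana ∩ Bob ∩ Yusuf: (none).
Hiro ∩ Priya ∩ Oksana ∩ Bob ∩ Yusuf ∩ Yolanda: (none).
No common window.

0 minutes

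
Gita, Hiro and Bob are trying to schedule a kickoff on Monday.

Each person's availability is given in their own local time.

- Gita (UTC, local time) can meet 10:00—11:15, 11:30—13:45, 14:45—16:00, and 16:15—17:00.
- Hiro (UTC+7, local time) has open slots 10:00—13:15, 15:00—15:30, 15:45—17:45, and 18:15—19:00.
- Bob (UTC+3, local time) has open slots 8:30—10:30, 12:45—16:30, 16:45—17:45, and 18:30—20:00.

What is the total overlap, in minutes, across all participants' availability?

75 minutes

Gita → UTC: 10:00–11:15, 11:30–13:45, 14:45–16:00, 16:15–17:00.
Hiro → UTC: 03:00–06:15, 08:00–08:30, 08:45–10:45, 11:15–12:00.
Bob → UTC: 05:30–07:30, 09:45–13:30, 13:45–14:45, 15:30–17:00.
Gita ∩ Hiro: 10:00–10:45, 11:30–12:00.
Gita ∩ Hiro ∩ Bob: 10:00–10:45, 11:30–12:00.
Total common minutes: 45 + 30 = 75.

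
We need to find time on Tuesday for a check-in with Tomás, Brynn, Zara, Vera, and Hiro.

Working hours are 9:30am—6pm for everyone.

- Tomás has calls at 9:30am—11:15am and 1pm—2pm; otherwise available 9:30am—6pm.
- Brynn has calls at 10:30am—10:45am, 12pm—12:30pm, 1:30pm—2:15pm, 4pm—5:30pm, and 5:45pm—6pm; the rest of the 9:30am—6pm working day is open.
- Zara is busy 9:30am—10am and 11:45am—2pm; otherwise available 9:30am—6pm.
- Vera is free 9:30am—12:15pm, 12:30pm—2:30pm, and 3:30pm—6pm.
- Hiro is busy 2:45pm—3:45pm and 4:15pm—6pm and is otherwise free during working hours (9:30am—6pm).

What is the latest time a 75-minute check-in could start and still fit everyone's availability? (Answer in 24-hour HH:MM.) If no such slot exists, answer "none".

Tomás free within 09:30–18:00: 11:15–13:00, 14:00–18:00.
Brynn free within 09:30–18:00: 09:30–10:30, 10:45–12:00, 12:30–13:30, 14:15–16:00, 17:30–17:45.
Zara free within 09:30–18:00: 10:00–11:45, 14:00–18:00.
Hiro free within 09:30–18:00: 09:30–14:45, 15:45–16:15.
Tomás ∩ Brynn: 11:15–12:00, 12:30–13:00, 14:15–16:00, 17:30–17:45.
Tomás ∩ Brynn ∩ Zara: 11:15–11:45, 14:15–16:00, 17:30–17:45.
Tomás ∩ Brynn ∩ Zara ∩ Vera: 11:15–11:45, 14:15–14:30, 15:30–16:00, 17:30–17:45.
Tomás ∩ Brynn ∩ Zara ∩ Vera ∩ Hiro: 11:15–11:45, 14:15–14:30, 15:45–16:00.
Windows ≥ 75 min: (none).

none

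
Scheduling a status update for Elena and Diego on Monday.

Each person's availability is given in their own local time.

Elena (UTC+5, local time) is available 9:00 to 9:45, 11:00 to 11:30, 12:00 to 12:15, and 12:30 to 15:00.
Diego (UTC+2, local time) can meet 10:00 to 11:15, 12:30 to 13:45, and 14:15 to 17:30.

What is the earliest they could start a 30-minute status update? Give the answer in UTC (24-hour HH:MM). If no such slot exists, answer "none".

Elena → UTC: 04:00–04:45, 06:00–06:30, 07:00–07:15, 07:30–10:00.
Diego → UTC: 08:00–09:15, 10:30–11:45, 12:15–15:30.
Elena ∩ Diego: 08:00–09:15.
Windows ≥ 30 min: 08:00–09:15.
Earliest such window starts at 08:00.

08:00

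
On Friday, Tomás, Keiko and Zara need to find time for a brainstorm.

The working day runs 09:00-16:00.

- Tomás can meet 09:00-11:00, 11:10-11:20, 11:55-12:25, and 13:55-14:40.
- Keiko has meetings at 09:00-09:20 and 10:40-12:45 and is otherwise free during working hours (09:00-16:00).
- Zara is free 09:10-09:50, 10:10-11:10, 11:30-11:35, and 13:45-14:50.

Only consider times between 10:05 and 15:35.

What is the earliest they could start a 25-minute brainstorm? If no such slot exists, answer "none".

10:10

Keiko free within 09:00–16:00: 09:20–10:40, 12:45–16:00.
Tomás ∩ Keiko: 09:20–10:40, 13:55–14:40.
Tomás ∩ Keiko ∩ Zara: 09:20–09:50, 10:10–10:40, 13:55–14:40.
Restricted to 10:05–15:35: 10:10–10:40, 13:55–14:40.
Windows ≥ 25 min: 10:10–10:40, 13:55–14:40.
Earliest such window starts at 10:10.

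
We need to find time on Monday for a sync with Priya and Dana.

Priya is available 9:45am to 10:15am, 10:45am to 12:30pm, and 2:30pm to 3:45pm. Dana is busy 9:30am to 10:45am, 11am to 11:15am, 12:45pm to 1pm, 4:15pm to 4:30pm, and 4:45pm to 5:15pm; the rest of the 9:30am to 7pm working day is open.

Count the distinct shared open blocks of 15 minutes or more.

Dana free within 09:30–19:00: 10:45–11:00, 11:15–12:45, 13:00–16:15, 16:30–16:45, 17:15–19:00.
Priya ∩ Dana: 10:45–11:00, 11:15–12:30, 14:30–15:45.
Windows ≥ 15 min: 10:45–11:00, 11:15–12:30, 14:30–15:45.
That's 3 windows.

3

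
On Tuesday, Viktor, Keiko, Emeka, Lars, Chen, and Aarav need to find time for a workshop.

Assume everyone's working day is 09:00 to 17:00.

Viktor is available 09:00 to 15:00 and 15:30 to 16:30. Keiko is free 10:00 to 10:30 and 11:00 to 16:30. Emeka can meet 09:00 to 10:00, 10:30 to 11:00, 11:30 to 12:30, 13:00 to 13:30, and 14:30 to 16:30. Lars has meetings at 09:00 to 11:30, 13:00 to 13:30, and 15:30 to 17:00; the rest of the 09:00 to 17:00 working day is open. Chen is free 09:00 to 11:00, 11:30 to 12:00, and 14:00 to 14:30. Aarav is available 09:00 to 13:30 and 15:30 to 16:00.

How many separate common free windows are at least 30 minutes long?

1

Lars free within 09:00–17:00: 11:30–13:00, 13:30–15:30.
Viktor ∩ Keiko: 10:00–10:30, 11:00–15:00, 15:30–16:30.
Viktor ∩ Keiko ∩ Emeka: 11:30–12:30, 13:00–13:30, 14:30–15:00, 15:30–16:30.
Viktor ∩ Keiko ∩ Emeka ∩ Lars: 11:30–12:30, 14:30–15:00.
Viktor ∩ Keiko ∩ Emeka ∩ Lars ∩ Chen: 11:30–12:00.
Viktor ∩ Keiko ∩ Emeka ∩ Lars ∩ Chen ∩ Aarav: 11:30–12:00.
Windows ≥ 30 min: 11:30–12:00.
That's 1 window.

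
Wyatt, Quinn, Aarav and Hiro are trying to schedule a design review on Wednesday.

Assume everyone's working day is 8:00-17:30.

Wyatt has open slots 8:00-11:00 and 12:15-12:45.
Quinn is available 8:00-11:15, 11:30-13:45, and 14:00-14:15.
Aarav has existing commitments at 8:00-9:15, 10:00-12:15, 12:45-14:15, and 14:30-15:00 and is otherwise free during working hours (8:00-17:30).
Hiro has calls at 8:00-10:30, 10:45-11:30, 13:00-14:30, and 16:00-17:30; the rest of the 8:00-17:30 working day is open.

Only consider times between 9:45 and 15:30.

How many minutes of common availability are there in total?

30 minutes

Aarav free within 08:00–17:30: 09:15–10:00, 12:15–12:45, 14:15–14:30, 15:00–17:30.
Hiro free within 08:00–17:30: 10:30–10:45, 11:30–13:00, 14:30–16:00.
Wyatt ∩ Quinn: 08:00–11:00, 12:15–12:45.
Wyatt ∩ Quinn ∩ Aarav: 09:15–10:00, 12:15–12:45.
Wyatt ∩ Quinn ∩ Aarav ∩ Hiro: 12:15–12:45.
Restricted to 09:45–15:30: 12:15–12:45.
Total common minutes: 30.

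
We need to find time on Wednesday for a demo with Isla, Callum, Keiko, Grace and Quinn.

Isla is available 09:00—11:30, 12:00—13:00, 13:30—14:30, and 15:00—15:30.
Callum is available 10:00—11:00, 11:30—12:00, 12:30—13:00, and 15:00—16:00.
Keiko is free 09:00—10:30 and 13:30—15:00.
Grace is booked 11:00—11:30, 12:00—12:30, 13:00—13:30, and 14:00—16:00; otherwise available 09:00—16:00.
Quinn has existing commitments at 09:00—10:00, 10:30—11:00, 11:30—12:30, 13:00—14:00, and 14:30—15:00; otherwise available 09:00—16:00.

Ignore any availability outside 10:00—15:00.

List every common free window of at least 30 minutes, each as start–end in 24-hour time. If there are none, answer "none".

10:00–10:30

Grace free within 09:00–16:00: 09:00–11:00, 11:30–12:00, 12:30–13:00, 13:30–14:00.
Quinn free within 09:00–16:00: 10:00–10:30, 11:00–11:30, 12:30–13:00, 14:00–14:30, 15:00–16:00.
Isla ∩ Callum: 10:00–11:00, 12:30–13:00, 15:00–15:30.
Isla ∩ Callum ∩ Keiko: 10:00–10:30.
Isla ∩ Callum ∩ Keiko ∩ Grace: 10:00–10:30.
Isla ∩ Callum ∩ Keiko ∩ Grace ∩ Quinn: 10:00–10:30.
Restricted to 10:00–15:00: 10:00–10:30.
Windows ≥ 30 min: 10:00–10:30.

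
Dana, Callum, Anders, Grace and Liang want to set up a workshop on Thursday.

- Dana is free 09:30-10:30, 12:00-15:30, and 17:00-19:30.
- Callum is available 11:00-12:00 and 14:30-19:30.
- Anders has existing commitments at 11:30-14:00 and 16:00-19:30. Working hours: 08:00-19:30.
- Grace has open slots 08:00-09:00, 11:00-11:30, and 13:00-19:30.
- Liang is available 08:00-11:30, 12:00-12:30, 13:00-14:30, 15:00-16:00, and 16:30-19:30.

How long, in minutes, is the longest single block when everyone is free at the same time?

30 minutes

Anders free within 08:00–19:30: 08:00–11:30, 14:00–16:00.
Dana ∩ Callum: 14:30–15:30, 17:00–19:30.
Dana ∩ Callum ∩ Anders: 14:30–15:30.
Dana ∩ Callum ∩ Anders ∩ Grace: 14:30–15:30.
Dana ∩ Callum ∩ Anders ∩ Grace ∩ Liang: 15:00–15:30.
Single common window of 30 minutes.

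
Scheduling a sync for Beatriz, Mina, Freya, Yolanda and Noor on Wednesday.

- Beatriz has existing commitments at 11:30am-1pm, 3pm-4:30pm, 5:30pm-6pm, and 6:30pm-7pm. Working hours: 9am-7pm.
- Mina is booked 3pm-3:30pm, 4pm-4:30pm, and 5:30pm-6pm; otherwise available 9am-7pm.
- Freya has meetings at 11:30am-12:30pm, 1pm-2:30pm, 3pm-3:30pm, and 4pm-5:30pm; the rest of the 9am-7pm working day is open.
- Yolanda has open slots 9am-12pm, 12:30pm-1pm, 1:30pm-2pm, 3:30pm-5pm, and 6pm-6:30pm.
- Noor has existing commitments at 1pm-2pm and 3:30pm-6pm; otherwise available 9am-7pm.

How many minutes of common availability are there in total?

Beatriz free within 09:00–19:00: 09:00–11:30, 13:00–15:00, 16:30–17:30, 18:00–18:30.
Mina free within 09:00–19:00: 09:00–15:00, 15:30–16:00, 16:30–17:30, 18:00–19:00.
Freya free within 09:00–19:00: 09:00–11:30, 12:30–13:00, 14:30–15:00, 15:30–16:00, 17:30–19:00.
Noor free within 09:00–19:00: 09:00–13:00, 14:00–15:30, 18:00–19:00.
Beatriz ∩ Mina: 09:00–11:30, 13:00–15:00, 16:30–17:30, 18:00–18:30.
Beatriz ∩ Mina ∩ Freya: 09:00–11:30, 14:30–15:00, 18:00–18:30.
Beatriz ∩ Mina ∩ Freya ∩ Yolanda: 09:00–11:30, 18:00–18:30.
Beatriz ∩ Mina ∩ Freya ∩ Yolanda ∩ Noor: 09:00–11:30, 18:00–18:30.
Total common minutes: 150 + 30 = 180.

180 minutes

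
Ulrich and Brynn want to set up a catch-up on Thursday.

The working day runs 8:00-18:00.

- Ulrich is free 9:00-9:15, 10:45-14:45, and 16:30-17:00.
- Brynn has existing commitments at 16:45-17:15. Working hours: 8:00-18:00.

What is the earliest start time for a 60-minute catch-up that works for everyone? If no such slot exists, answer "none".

10:45

Brynn free within 08:00–18:00: 08:00–16:45, 17:15–18:00.
Ulrich ∩ Brynn: 09:00–09:15, 10:45–14:45, 16:30–16:45.
Windows ≥ 60 min: 10:45–14:45.
Earliest such window starts at 10:45.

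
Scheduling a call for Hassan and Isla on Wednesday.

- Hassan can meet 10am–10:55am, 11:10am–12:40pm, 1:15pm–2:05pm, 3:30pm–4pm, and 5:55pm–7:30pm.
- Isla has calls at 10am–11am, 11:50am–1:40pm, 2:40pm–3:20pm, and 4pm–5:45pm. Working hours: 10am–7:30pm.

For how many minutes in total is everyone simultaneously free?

Isla free within 10:00–19:30: 11:00–11:50, 13:40–14:40, 15:20–16:00, 17:45–19:30.
Hassan ∩ Isla: 11:10–11:50, 13:40–14:05, 15:30–16:00, 17:55–19:30.
Total common minutes: 40 + 25 + 30 + 95 = 190.

190 minutes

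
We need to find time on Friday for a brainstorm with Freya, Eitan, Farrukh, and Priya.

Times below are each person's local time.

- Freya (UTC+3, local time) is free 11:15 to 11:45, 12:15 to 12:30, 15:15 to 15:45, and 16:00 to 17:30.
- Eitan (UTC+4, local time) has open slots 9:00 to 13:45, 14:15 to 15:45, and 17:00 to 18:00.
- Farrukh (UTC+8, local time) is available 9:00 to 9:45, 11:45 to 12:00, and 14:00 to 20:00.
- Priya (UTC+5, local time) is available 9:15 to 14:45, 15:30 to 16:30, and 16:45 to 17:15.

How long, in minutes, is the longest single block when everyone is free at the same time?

30 minutes

Freya → UTC: 08:15–08:45, 09:15–09:30, 12:15–12:45, 13:00–14:30.
Eitan → UTC: 05:00–09:45, 10:15–11:45, 13:00–14:00.
Farrukh → UTC: 01:00–01:45, 03:45–04:00, 06:00–12:00.
Priya → UTC: 04:15–09:45, 10:30–11:30, 11:45–12:15.
Freya ∩ Eitan: 08:15–08:45, 09:15–09:30, 13:00–14:00.
Freya ∩ Eitan ∩ Farrukh: 08:15–08:45, 09:15–09:30.
Freya ∩ Eitan ∩ Farrukh ∩ Priya: 08:15–08:45, 09:15–09:30.
Common window lengths: 30, 15 min; longest is 30.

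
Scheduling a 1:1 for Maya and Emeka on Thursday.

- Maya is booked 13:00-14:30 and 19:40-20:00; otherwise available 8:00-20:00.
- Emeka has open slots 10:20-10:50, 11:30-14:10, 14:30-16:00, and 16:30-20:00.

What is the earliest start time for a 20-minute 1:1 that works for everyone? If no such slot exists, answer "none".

Maya free within 08:00–20:00: 08:00–13:00, 14:30–19:40.
Maya ∩ Emeka: 10:20–10:50, 11:30–13:00, 14:30–16:00, 16:30–19:40.
Windows ≥ 20 min: 10:20–10:50, 11:30–13:00, 14:30–16:00, 16:30–19:40.
Earliest such window starts at 10:20.

10:20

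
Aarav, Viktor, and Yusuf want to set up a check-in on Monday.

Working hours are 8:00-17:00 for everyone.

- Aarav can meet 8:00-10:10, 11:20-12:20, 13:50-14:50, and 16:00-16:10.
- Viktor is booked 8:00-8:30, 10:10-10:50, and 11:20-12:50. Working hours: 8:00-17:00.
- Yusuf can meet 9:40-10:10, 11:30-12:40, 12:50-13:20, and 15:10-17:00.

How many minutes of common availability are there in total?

40 minutes

Viktor free within 08:00–17:00: 08:30–10:10, 10:50–11:20, 12:50–17:00.
Aarav ∩ Viktor: 08:30–10:10, 13:50–14:50, 16:00–16:10.
Aarav ∩ Viktor ∩ Yusuf: 09:40–10:10, 16:00–16:10.
Total common minutes: 30 + 10 = 40.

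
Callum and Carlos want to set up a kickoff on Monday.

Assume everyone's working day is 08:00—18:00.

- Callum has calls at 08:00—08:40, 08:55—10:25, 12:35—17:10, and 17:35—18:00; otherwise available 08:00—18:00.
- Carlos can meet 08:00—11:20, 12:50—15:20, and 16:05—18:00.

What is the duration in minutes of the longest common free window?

Callum free within 08:00–18:00: 08:40–08:55, 10:25–12:35, 17:10–17:35.
Callum ∩ Carlos: 08:40–08:55, 10:25–11:20, 17:10–17:35.
Common window lengths: 15, 55, 25 min; longest is 55.

55 minutes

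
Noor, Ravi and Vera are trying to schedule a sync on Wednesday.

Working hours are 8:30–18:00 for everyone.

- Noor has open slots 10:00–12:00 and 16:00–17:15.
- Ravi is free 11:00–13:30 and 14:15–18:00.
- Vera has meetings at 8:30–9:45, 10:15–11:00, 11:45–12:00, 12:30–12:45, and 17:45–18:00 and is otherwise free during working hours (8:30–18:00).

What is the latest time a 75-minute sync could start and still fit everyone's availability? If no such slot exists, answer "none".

Vera free within 08:30–18:00: 09:45–10:15, 11:00–11:45, 12:00–12:30, 12:45–17:45.
Noor ∩ Ravi: 11:00–12:00, 16:00–17:15.
Noor ∩ Ravi ∩ Vera: 11:00–11:45, 16:00–17:15.
Windows ≥ 75 min: 16:00–17:15.
Latest start in the last window 16:00–17:15 is 17:15 − 75 min = 16:00.

16:00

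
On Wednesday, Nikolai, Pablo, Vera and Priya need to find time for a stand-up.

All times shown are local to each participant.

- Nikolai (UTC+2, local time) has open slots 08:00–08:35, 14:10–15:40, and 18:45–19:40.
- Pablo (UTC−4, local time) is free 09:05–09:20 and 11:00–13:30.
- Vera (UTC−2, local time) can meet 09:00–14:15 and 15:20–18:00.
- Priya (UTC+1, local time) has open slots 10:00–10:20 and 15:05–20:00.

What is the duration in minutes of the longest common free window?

10 minutes

Nikolai → UTC: 06:00–06:35, 12:10–13:40, 16:45–17:40.
Pablo → UTC: 13:05–13:20, 15:00–17:30.
Vera → UTC: 11:00–16:15, 17:20–20:00.
Priya → UTC: 09:00–09:20, 14:05–19:00.
Nikolai ∩ Pablo: 13:05–13:20, 16:45–17:30.
Nikolai ∩ Pablo ∩ Vera: 13:05–13:20, 17:20–17:30.
Nikolai ∩ Pablo ∩ Vera ∩ Priya: 17:20–17:30.
Single common window of 10 minutes.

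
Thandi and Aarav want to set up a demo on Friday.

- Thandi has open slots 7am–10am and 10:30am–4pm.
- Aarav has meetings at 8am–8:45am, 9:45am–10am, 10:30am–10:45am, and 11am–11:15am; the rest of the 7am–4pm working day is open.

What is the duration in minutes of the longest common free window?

Aarav free within 07:00–16:00: 07:00–08:00, 08:45–09:45, 10:00–10:30, 10:45–11:00, 11:15–16:00.
Thandi ∩ Aarav: 07:00–08:00, 08:45–09:45, 10:45–11:00, 11:15–16:00.
Common window lengths: 60, 60, 15, 285 min; longest is 285.

285 minutes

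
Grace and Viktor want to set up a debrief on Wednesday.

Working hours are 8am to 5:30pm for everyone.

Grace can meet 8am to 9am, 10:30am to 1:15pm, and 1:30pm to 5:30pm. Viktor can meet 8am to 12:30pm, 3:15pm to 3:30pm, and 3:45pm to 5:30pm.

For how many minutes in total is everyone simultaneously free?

300 minutes

Grace ∩ Viktor: 08:00–09:00, 10:30–12:30, 15:15–15:30, 15:45–17:30.
Total common minutes: 60 + 120 + 15 + 105 = 300.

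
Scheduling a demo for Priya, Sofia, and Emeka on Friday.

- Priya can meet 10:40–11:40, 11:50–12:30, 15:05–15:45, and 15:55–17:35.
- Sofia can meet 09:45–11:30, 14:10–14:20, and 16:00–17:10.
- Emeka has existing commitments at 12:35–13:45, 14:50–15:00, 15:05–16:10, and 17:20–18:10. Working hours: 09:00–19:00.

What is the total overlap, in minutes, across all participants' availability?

Emeka free within 09:00–19:00: 09:00–12:35, 13:45–14:50, 15:00–15:05, 16:10–17:20, 18:10–19:00.
Priya ∩ Sofia: 10:40–11:30, 16:00–17:10.
Priya ∩ Sofia ∩ Emeka: 10:40–11:30, 16:10–17:10.
Total common minutes: 50 + 60 = 110.

110 minutes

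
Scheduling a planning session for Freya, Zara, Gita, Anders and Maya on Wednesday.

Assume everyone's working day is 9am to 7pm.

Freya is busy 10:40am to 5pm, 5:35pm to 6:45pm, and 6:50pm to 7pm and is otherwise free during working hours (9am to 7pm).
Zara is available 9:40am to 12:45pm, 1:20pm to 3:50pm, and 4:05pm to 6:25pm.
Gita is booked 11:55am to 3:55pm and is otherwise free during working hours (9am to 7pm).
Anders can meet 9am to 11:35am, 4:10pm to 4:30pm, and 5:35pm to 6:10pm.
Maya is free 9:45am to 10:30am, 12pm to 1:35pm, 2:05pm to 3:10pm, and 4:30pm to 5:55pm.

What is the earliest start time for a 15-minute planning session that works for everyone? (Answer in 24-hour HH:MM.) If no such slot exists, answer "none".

Freya free within 09:00–19:00: 09:00–10:40, 17:00–17:35, 18:45–18:50.
Gita free within 09:00–19:00: 09:00–11:55, 15:55–19:00.
Freya ∩ Zara: 09:40–10:40, 17:00–17:35.
Freya ∩ Zara ∩ Gita: 09:40–10:40, 17:00–17:35.
Freya ∩ Zara ∩ Gita ∩ Anders: 09:40–10:40.
Freya ∩ Zara ∩ Gita ∩ Anders ∩ Maya: 09:45–10:30.
Windows ≥ 15 min: 09:45–10:30.
Earliest such window starts at 09:45.

09:45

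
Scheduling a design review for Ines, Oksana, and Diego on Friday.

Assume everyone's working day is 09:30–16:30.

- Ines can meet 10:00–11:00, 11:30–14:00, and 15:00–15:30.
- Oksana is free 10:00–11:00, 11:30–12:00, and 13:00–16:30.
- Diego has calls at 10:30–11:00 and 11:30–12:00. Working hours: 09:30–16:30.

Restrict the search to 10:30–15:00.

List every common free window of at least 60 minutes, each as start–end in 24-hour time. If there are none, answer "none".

13:00–14:00

Diego free within 09:30–16:30: 09:30–10:30, 11:00–11:30, 12:00–16:30.
Ines ∩ Oksana: 10:00–11:00, 11:30–12:00, 13:00–14:00, 15:00–15:30.
Ines ∩ Oksana ∩ Diego: 10:00–10:30, 13:00–14:00, 15:00–15:30.
Restricted to 10:30–15:00: 13:00–14:00.
Windows ≥ 60 min: 13:00–14:00.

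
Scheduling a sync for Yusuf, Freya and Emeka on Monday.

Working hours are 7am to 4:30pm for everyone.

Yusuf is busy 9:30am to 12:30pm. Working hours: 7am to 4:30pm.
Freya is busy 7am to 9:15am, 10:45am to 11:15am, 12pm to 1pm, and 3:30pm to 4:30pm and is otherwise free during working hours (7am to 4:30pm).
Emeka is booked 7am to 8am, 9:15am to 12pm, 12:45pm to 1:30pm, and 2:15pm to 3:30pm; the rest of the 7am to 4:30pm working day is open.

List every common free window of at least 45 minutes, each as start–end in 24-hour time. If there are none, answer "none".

13:30–14:15

Yusuf free within 07:00–16:30: 07:00–09:30, 12:30–16:30.
Freya free within 07:00–16:30: 09:15–10:45, 11:15–12:00, 13:00–15:30.
Emeka free within 07:00–16:30: 08:00–09:15, 12:00–12:45, 13:30–14:15, 15:30–16:30.
Yusuf ∩ Freya: 09:15–09:30, 13:00–15:30.
Yusuf ∩ Freya ∩ Emeka: 13:30–14:15.
Windows ≥ 45 min: 13:30–14:15.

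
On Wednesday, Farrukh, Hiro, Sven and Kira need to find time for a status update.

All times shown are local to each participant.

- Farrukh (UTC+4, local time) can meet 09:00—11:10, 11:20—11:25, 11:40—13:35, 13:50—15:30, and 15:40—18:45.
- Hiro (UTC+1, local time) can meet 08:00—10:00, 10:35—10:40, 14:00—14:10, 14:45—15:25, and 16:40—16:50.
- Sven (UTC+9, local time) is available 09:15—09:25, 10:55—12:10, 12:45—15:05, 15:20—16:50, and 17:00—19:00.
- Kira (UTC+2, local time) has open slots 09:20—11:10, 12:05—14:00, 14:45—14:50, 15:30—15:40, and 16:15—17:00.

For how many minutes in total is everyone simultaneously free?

75 minutes

Farrukh → UTC: 05:00–07:10, 07:20–07:25, 07:40–09:35, 09:50–11:30, 11:40–14:45.
Hiro → UTC: 07:00–09:00, 09:35–09:40, 13:00–13:10, 13:45–14:25, 15:40–15:50.
Sven → UTC: 00:15–00:25, 01:55–03:10, 03:45–06:05, 06:20–07:50, 08:00–10:00.
Kira → UTC: 07:20–09:10, 10:05–12:00, 12:45–12:50, 13:30–13:40, 14:15–15:00.
Farrukh ∩ Hiro: 07:00–07:10, 07:20–07:25, 07:40–09:00, 13:00–13:10, 13:45–14:25.
Farrukh ∩ Hiro ∩ Sven: 07:00–07:10, 07:20–07:25, 07:40–07:50, 08:00–09:00.
Farrukh ∩ Hiro ∩ Sven ∩ Kira: 07:20–07:25, 07:40–07:50, 08:00–09:00.
Total common minutes: 5 + 10 + 60 = 75.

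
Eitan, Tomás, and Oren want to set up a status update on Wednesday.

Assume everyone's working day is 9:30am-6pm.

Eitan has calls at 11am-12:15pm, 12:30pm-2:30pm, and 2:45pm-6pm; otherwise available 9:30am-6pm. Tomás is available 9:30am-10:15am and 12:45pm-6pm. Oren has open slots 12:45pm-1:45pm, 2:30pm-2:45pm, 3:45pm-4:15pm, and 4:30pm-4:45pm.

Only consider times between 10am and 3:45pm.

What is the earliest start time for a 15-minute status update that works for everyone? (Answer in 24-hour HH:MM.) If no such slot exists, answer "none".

Eitan free within 09:30–18:00: 09:30–11:00, 12:15–12:30, 14:30–14:45.
Eitan ∩ Tomás: 09:30–10:15, 14:30–14:45.
Eitan ∩ Tomás ∩ Oren: 14:30–14:45.
Restricted to 10:00–15:45: 14:30–14:45.
Windows ≥ 15 min: 14:30–14:45.
Earliest such window starts at 14:30.

14:30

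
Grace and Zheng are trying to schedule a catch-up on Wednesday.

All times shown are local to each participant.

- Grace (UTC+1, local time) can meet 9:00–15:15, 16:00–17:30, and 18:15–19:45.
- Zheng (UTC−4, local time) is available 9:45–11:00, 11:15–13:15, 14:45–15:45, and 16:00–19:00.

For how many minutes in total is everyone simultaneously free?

Grace → UTC: 08:00–14:15, 15:00–16:30, 17:15–18:45.
Zheng → UTC: 13:45–15:00, 15:15–17:15, 18:45–19:45, 20:00–23:00.
Grace ∩ Zheng: 13:45–14:15, 15:15–16:30.
Total common minutes: 30 + 75 = 105.

105 minutes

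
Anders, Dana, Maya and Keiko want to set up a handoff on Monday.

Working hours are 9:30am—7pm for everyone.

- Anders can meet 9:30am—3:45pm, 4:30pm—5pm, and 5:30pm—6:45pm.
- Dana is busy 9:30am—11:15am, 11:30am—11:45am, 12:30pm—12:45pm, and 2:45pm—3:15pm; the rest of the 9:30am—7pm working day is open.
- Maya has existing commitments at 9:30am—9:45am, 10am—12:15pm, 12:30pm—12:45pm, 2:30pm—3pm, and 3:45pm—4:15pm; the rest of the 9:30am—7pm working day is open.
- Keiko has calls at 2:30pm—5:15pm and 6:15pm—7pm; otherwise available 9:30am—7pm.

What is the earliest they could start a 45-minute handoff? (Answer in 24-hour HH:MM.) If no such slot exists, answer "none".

Dana free within 09:30–19:00: 11:15–11:30, 11:45–12:30, 12:45–14:45, 15:15–19:00.
Maya free within 09:30–19:00: 09:45–10:00, 12:15–12:30, 12:45–14:30, 15:00–15:45, 16:15–19:00.
Keiko free within 09:30–19:00: 09:30–14:30, 17:15–18:15.
Anders ∩ Dana: 11:15–11:30, 11:45–12:30, 12:45–14:45, 15:15–15:45, 16:30–17:00, 17:30–18:45.
Anders ∩ Dana ∩ Maya: 12:15–12:30, 12:45–14:30, 15:15–15:45, 16:30–17:00, 17:30–18:45.
Anders ∩ Dana ∩ Maya ∩ Keiko: 12:15–12:30, 12:45–14:30, 17:30–18:15.
Windows ≥ 45 min: 12:45–14:30, 17:30–18:15.
Earliest such window starts at 12:45.

12:45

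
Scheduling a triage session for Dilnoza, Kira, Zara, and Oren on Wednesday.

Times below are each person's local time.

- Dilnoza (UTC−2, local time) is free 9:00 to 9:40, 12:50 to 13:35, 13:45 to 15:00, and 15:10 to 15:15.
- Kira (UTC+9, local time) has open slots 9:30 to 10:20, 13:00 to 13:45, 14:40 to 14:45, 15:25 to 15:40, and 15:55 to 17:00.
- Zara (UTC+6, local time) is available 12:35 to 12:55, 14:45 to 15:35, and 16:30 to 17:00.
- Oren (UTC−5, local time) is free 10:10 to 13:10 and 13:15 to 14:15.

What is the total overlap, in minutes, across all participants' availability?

Dilnoza → UTC: 11:00–11:40, 14:50–15:35, 15:45–17:00, 17:10–17:15.
Kira → UTC: 00:30–01:20, 04:00–04:45, 05:40–05:45, 06:25–06:40, 06:55–08:00.
Zara → UTC: 06:35–06:55, 08:45–09:35, 10:30–11:00.
Oren → UTC: 15:10–18:10, 18:15–19:15.
Dilnoza ∩ Kira: (none).
Dilnoza ∩ Kira ∩ Zara: (none).
Dilnoza ∩ Kira ∩ Zara ∩ Oren: (none).
Total common minutes: 0.

0 minutes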